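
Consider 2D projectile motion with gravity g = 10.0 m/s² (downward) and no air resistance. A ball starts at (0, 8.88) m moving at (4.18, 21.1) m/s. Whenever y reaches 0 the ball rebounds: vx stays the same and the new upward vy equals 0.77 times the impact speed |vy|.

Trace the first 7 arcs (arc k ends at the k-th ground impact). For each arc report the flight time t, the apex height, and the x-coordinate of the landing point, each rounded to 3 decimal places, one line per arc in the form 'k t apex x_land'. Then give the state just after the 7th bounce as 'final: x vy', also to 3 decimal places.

1 4.606 31.141 19.251
2 3.843 18.463 35.316
3 2.959 10.947 47.686
4 2.279 6.490 57.211
5 1.755 3.848 64.545
6 1.351 2.282 70.192
7 1.040 1.353 74.541
final: 74.541 4.005

Arc 1: start y=8.880, vy=21.100 → t=4.606, apex=31.141, x_land=19.251, impact vy=-24.956
  bounce: vy ← 0.77·24.956 = 19.216
Arc 2: start y=0.000, vy=19.216 → t=3.843, apex=18.463, x_land=35.316, impact vy=-19.216
  bounce: vy ← 0.77·19.216 = 14.797
Arc 3: start y=0.000, vy=14.797 → t=2.959, apex=10.947, x_land=47.686, impact vy=-14.797
  bounce: vy ← 0.77·14.797 = 11.393
Arc 4: start y=0.000, vy=11.393 → t=2.279, apex=6.490, x_land=57.211, impact vy=-11.393
  bounce: vy ← 0.77·11.393 = 8.773
Arc 5: start y=0.000, vy=8.773 → t=1.755, apex=3.848, x_land=64.545, impact vy=-8.773
  bounce: vy ← 0.77·8.773 = 6.755
Arc 6: start y=0.000, vy=6.755 → t=1.351, apex=2.282, x_land=70.192, impact vy=-6.755
  bounce: vy ← 0.77·6.755 = 5.201
Arc 7: start y=0.000, vy=5.201 → t=1.040, apex=1.353, x_land=74.541, impact vy=-5.201
  bounce: vy ← 0.77·5.201 = 4.005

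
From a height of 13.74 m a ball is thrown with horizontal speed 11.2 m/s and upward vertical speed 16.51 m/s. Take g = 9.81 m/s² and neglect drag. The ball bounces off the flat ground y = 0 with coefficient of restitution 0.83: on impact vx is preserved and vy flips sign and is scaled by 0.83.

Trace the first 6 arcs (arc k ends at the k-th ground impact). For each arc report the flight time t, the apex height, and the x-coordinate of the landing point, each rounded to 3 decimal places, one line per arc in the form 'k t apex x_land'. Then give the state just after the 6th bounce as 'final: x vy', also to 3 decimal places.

Arc 1: start y=13.740, vy=16.510 → t=4.057, apex=27.633, x_land=45.433, impact vy=-23.284
  bounce: vy ← 0.83·23.284 = 19.326
Arc 2: start y=0.000, vy=19.326 → t=3.940, apex=19.036, x_land=89.561, impact vy=-19.326
  bounce: vy ← 0.83·19.326 = 16.041
Arc 3: start y=0.000, vy=16.041 → t=3.270, apex=13.114, x_land=126.188, impact vy=-16.041
  bounce: vy ← 0.83·16.041 = 13.314
Arc 4: start y=0.000, vy=13.314 → t=2.714, apex=9.034, x_land=156.588, impact vy=-13.314
  bounce: vy ← 0.83·13.314 = 11.050
Arc 5: start y=0.000, vy=11.050 → t=2.253, apex=6.224, x_land=181.821, impact vy=-11.050
  bounce: vy ← 0.83·11.050 = 9.172
Arc 6: start y=0.000, vy=9.172 → t=1.870, apex=4.288, x_land=202.763, impact vy=-9.172
  bounce: vy ← 0.83·9.172 = 7.613

1 4.057 27.633 45.433
2 3.940 19.036 89.561
3 3.270 13.114 126.188
4 2.714 9.034 156.588
5 2.253 6.224 181.821
6 1.870 4.288 202.763
final: 202.763 7.613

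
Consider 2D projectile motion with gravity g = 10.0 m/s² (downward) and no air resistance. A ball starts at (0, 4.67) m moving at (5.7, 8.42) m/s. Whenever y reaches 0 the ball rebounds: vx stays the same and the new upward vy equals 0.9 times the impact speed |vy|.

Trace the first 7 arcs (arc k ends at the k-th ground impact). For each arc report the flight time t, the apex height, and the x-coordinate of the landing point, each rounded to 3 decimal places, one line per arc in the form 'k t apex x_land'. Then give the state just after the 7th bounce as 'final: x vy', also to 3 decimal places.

1 2.124 8.215 12.106
2 2.307 6.654 25.257
3 2.076 5.390 37.093
4 1.869 4.366 47.745
5 1.682 3.536 57.332
6 1.514 2.864 65.961
7 1.362 2.320 73.726
final: 73.726 6.131

Arc 1: start y=4.670, vy=8.420 → t=2.124, apex=8.215, x_land=12.106, impact vy=-12.818
  bounce: vy ← 0.9·12.818 = 11.536
Arc 2: start y=0.000, vy=11.536 → t=2.307, apex=6.654, x_land=25.257, impact vy=-11.536
  bounce: vy ← 0.9·11.536 = 10.382
Arc 3: start y=0.000, vy=10.382 → t=2.076, apex=5.390, x_land=37.093, impact vy=-10.382
  bounce: vy ← 0.9·10.382 = 9.344
Arc 4: start y=0.000, vy=9.344 → t=1.869, apex=4.366, x_land=47.745, impact vy=-9.344
  bounce: vy ← 0.9·9.344 = 8.410
Arc 5: start y=0.000, vy=8.410 → t=1.682, apex=3.536, x_land=57.332, impact vy=-8.410
  bounce: vy ← 0.9·8.410 = 7.569
Arc 6: start y=0.000, vy=7.569 → t=1.514, apex=2.864, x_land=65.961, impact vy=-7.569
  bounce: vy ← 0.9·7.569 = 6.812
Arc 7: start y=0.000, vy=6.812 → t=1.362, apex=2.320, x_land=73.726, impact vy=-6.812
  bounce: vy ← 0.9·6.812 = 6.131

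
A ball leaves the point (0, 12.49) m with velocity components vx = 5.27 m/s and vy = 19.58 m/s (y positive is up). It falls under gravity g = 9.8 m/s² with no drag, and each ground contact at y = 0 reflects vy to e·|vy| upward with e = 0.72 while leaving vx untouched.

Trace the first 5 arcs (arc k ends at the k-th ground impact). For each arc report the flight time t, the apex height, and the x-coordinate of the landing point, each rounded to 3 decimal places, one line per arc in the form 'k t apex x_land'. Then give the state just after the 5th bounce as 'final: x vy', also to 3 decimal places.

1 4.555 32.050 24.007
2 3.683 16.615 43.416
3 2.652 8.613 57.390
4 1.909 4.465 67.451
5 1.375 2.315 74.695
final: 74.695 4.850

Arc 1: start y=12.490, vy=19.580 → t=4.555, apex=32.050, x_land=24.007, impact vy=-25.064
  bounce: vy ← 0.72·25.064 = 18.046
Arc 2: start y=0.000, vy=18.046 → t=3.683, apex=16.615, x_land=43.416, impact vy=-18.046
  bounce: vy ← 0.72·18.046 = 12.993
Arc 3: start y=0.000, vy=12.993 → t=2.652, apex=8.613, x_land=57.390, impact vy=-12.993
  bounce: vy ← 0.72·12.993 = 9.355
Arc 4: start y=0.000, vy=9.355 → t=1.909, apex=4.465, x_land=67.451, impact vy=-9.355
  bounce: vy ← 0.72·9.355 = 6.736
Arc 5: start y=0.000, vy=6.736 → t=1.375, apex=2.315, x_land=74.695, impact vy=-6.736
  bounce: vy ← 0.72·6.736 = 4.850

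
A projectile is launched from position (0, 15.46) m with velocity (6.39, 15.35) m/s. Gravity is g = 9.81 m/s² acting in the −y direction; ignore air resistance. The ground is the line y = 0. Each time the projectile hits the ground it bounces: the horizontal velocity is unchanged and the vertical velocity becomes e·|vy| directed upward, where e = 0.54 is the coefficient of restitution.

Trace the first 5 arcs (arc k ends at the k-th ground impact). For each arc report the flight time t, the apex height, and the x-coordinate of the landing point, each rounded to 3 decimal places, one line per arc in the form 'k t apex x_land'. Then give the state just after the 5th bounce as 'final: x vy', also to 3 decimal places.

1 3.931 27.469 25.120
2 2.556 8.010 41.452
3 1.380 2.336 50.271
4 0.745 0.681 55.033
5 0.402 0.199 57.605
final: 57.605 1.066

Arc 1: start y=15.460, vy=15.350 → t=3.931, apex=27.469, x_land=25.120, impact vy=-23.215
  bounce: vy ← 0.54·23.215 = 12.536
Arc 2: start y=0.000, vy=12.536 → t=2.556, apex=8.010, x_land=41.452, impact vy=-12.536
  bounce: vy ← 0.54·12.536 = 6.770
Arc 3: start y=0.000, vy=6.770 → t=1.380, apex=2.336, x_land=50.271, impact vy=-6.770
  bounce: vy ← 0.54·6.770 = 3.656
Arc 4: start y=0.000, vy=3.656 → t=0.745, apex=0.681, x_land=55.033, impact vy=-3.656
  bounce: vy ← 0.54·3.656 = 1.974
Arc 5: start y=0.000, vy=1.974 → t=0.402, apex=0.199, x_land=57.605, impact vy=-1.974
  bounce: vy ← 0.54·1.974 = 1.066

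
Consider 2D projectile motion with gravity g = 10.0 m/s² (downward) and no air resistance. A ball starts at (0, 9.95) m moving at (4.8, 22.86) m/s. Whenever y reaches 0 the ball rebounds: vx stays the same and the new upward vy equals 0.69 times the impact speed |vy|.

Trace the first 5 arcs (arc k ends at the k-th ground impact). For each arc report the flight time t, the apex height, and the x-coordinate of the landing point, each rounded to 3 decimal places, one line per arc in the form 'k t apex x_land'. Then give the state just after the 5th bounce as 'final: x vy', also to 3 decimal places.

1 4.972 36.079 23.867
2 3.707 17.177 41.660
3 2.558 8.178 53.938
4 1.765 3.894 62.409
5 1.218 1.854 68.255
final: 68.255 4.201

Arc 1: start y=9.950, vy=22.860 → t=4.972, apex=36.079, x_land=23.867, impact vy=-26.862
  bounce: vy ← 0.69·26.862 = 18.535
Arc 2: start y=0.000, vy=18.535 → t=3.707, apex=17.177, x_land=41.660, impact vy=-18.535
  bounce: vy ← 0.69·18.535 = 12.789
Arc 3: start y=0.000, vy=12.789 → t=2.558, apex=8.178, x_land=53.938, impact vy=-12.789
  bounce: vy ← 0.69·12.789 = 8.824
Arc 4: start y=0.000, vy=8.824 → t=1.765, apex=3.894, x_land=62.409, impact vy=-8.824
  bounce: vy ← 0.69·8.824 = 6.089
Arc 5: start y=0.000, vy=6.089 → t=1.218, apex=1.854, x_land=68.255, impact vy=-6.089
  bounce: vy ← 0.69·6.089 = 4.201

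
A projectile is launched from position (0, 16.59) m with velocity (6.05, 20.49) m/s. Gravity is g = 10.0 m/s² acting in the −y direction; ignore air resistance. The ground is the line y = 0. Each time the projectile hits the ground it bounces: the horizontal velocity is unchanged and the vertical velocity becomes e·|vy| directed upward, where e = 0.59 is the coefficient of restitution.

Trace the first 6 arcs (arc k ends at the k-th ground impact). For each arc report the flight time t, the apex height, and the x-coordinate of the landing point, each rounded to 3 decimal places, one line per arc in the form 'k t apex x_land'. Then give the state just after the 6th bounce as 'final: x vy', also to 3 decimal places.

Arc 1: start y=16.590, vy=20.490 → t=4.791, apex=37.582, x_land=28.983, impact vy=-27.416
  bounce: vy ← 0.59·27.416 = 16.175
Arc 2: start y=0.000, vy=16.175 → t=3.235, apex=13.082, x_land=48.555, impact vy=-16.175
  bounce: vy ← 0.59·16.175 = 9.544
Arc 3: start y=0.000, vy=9.544 → t=1.909, apex=4.554, x_land=60.103, impact vy=-9.544
  bounce: vy ← 0.59·9.544 = 5.631
Arc 4: start y=0.000, vy=5.631 → t=1.126, apex=1.585, x_land=66.916, impact vy=-5.631
  bounce: vy ← 0.59·5.631 = 3.322
Arc 5: start y=0.000, vy=3.322 → t=0.664, apex=0.552, x_land=70.936, impact vy=-3.322
  bounce: vy ← 0.59·3.322 = 1.960
Arc 6: start y=0.000, vy=1.960 → t=0.392, apex=0.192, x_land=73.308, impact vy=-1.960
  bounce: vy ← 0.59·1.960 = 1.156

1 4.791 37.582 28.983
2 3.235 13.082 48.555
3 1.909 4.554 60.103
4 1.126 1.585 66.916
5 0.664 0.552 70.936
6 0.392 0.192 73.308
final: 73.308 1.156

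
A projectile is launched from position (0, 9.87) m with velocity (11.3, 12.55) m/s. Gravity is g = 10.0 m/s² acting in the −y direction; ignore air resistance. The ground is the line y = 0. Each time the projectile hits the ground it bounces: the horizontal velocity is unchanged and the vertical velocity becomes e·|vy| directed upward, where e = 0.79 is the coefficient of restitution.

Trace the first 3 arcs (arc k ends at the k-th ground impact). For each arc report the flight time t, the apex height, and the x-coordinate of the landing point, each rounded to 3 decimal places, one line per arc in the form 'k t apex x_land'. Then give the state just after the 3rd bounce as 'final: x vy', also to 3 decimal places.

Arc 1: start y=9.870, vy=12.550 → t=3.139, apex=17.745, x_land=35.469, impact vy=-18.839
  bounce: vy ← 0.79·18.839 = 14.883
Arc 2: start y=0.000, vy=14.883 → t=2.977, apex=11.075, x_land=69.104, impact vy=-14.883
  bounce: vy ← 0.79·14.883 = 11.757
Arc 3: start y=0.000, vy=11.757 → t=2.351, apex=6.912, x_land=95.676, impact vy=-11.757
  bounce: vy ← 0.79·11.757 = 9.288

1 3.139 17.745 35.469
2 2.977 11.075 69.104
3 2.351 6.912 95.676
final: 95.676 9.288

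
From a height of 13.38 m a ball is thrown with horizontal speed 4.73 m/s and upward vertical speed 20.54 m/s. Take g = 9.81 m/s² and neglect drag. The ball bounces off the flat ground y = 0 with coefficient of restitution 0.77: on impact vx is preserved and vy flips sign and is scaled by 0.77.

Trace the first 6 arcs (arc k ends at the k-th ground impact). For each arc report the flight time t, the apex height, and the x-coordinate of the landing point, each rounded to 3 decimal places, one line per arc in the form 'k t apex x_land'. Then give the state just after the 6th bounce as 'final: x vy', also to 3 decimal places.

1 4.761 34.883 22.517
2 4.107 20.682 41.943
3 3.162 12.262 56.900
4 2.435 7.270 68.418
5 1.875 4.311 77.286
6 1.444 2.556 84.115
final: 84.115 5.453

Arc 1: start y=13.380, vy=20.540 → t=4.761, apex=34.883, x_land=22.517, impact vy=-26.161
  bounce: vy ← 0.77·26.161 = 20.144
Arc 2: start y=0.000, vy=20.144 → t=4.107, apex=20.682, x_land=41.943, impact vy=-20.144
  bounce: vy ← 0.77·20.144 = 15.511
Arc 3: start y=0.000, vy=15.511 → t=3.162, apex=12.262, x_land=56.900, impact vy=-15.511
  bounce: vy ← 0.77·15.511 = 11.943
Arc 4: start y=0.000, vy=11.943 → t=2.435, apex=7.270, x_land=68.418, impact vy=-11.943
  bounce: vy ← 0.77·11.943 = 9.196
Arc 5: start y=0.000, vy=9.196 → t=1.875, apex=4.311, x_land=77.286, impact vy=-9.196
  bounce: vy ← 0.77·9.196 = 7.081
Arc 6: start y=0.000, vy=7.081 → t=1.444, apex=2.556, x_land=84.115, impact vy=-7.081
  bounce: vy ← 0.77·7.081 = 5.453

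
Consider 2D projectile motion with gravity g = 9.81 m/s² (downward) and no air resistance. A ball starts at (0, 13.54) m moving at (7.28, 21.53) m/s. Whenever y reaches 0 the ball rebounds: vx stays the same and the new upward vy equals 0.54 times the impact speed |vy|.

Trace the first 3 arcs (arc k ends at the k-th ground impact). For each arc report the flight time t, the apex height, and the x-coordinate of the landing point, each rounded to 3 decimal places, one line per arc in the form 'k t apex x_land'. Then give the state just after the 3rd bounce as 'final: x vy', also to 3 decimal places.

Arc 1: start y=13.540, vy=21.530 → t=4.947, apex=37.166, x_land=36.017, impact vy=-27.004
  bounce: vy ← 0.54·27.004 = 14.582
Arc 2: start y=0.000, vy=14.582 → t=2.973, apex=10.838, x_land=57.659, impact vy=-14.582
  bounce: vy ← 0.54·14.582 = 7.874
Arc 3: start y=0.000, vy=7.874 → t=1.605, apex=3.160, x_land=69.346, impact vy=-7.874
  bounce: vy ← 0.54·7.874 = 4.252

1 4.947 37.166 36.017
2 2.973 10.838 57.659
3 1.605 3.160 69.346
final: 69.346 4.252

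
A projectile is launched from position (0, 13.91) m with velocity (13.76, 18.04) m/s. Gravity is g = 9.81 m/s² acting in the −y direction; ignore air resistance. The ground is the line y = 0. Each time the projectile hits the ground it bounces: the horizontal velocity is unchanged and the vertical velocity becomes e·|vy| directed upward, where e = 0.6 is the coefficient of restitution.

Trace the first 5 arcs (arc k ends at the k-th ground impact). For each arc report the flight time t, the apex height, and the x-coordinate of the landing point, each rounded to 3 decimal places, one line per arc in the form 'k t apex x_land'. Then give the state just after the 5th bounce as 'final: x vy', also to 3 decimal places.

Arc 1: start y=13.910, vy=18.040 → t=4.332, apex=30.497, x_land=59.614, impact vy=-24.461
  bounce: vy ← 0.6·24.461 = 14.677
Arc 2: start y=0.000, vy=14.677 → t=2.992, apex=10.979, x_land=100.787, impact vy=-14.677
  bounce: vy ← 0.6·14.677 = 8.806
Arc 3: start y=0.000, vy=8.806 → t=1.795, apex=3.952, x_land=125.491, impact vy=-8.806
  bounce: vy ← 0.6·8.806 = 5.284
Arc 4: start y=0.000, vy=5.284 → t=1.077, apex=1.423, x_land=140.313, impact vy=-5.284
  bounce: vy ← 0.6·5.284 = 3.170
Arc 5: start y=0.000, vy=3.170 → t=0.646, apex=0.512, x_land=149.206, impact vy=-3.170
  bounce: vy ← 0.6·3.170 = 1.902

1 4.332 30.497 59.614
2 2.992 10.979 100.787
3 1.795 3.952 125.491
4 1.077 1.423 140.313
5 0.646 0.512 149.206
final: 149.206 1.902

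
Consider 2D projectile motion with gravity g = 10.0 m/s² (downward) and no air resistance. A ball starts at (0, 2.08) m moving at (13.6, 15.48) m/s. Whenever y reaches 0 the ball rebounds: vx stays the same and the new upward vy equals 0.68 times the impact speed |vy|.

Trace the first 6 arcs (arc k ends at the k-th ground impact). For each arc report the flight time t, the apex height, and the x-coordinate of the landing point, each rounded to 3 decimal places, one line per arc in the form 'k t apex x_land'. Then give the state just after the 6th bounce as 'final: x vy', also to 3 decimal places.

1 3.225 14.062 43.860
2 2.281 6.502 74.878
3 1.551 3.007 95.970
4 1.055 1.390 110.312
5 0.717 0.643 120.065
6 0.488 0.297 126.697
final: 126.697 1.658

Arc 1: start y=2.080, vy=15.480 → t=3.225, apex=14.062, x_land=43.860, impact vy=-16.770
  bounce: vy ← 0.68·16.770 = 11.404
Arc 2: start y=0.000, vy=11.404 → t=2.281, apex=6.502, x_land=74.878, impact vy=-11.404
  bounce: vy ← 0.68·11.404 = 7.754
Arc 3: start y=0.000, vy=7.754 → t=1.551, apex=3.007, x_land=95.970, impact vy=-7.754
  bounce: vy ← 0.68·7.754 = 5.273
Arc 4: start y=0.000, vy=5.273 → t=1.055, apex=1.390, x_land=110.312, impact vy=-5.273
  bounce: vy ← 0.68·5.273 = 3.586
Arc 5: start y=0.000, vy=3.586 → t=0.717, apex=0.643, x_land=120.065, impact vy=-3.586
  bounce: vy ← 0.68·3.586 = 2.438
Arc 6: start y=0.000, vy=2.438 → t=0.488, apex=0.297, x_land=126.697, impact vy=-2.438
  bounce: vy ← 0.68·2.438 = 1.658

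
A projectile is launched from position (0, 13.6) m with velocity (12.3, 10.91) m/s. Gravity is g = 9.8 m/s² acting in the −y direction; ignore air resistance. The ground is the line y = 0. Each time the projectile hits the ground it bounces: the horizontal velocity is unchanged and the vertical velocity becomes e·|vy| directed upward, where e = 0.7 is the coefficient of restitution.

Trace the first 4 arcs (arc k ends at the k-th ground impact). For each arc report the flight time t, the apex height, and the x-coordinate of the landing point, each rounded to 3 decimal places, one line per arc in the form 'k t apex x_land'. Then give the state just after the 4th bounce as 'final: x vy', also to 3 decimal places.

1 3.117 19.673 38.339
2 2.805 9.640 72.843
3 1.964 4.723 96.996
4 1.375 2.314 113.903
final: 113.903 4.715

Arc 1: start y=13.600, vy=10.910 → t=3.117, apex=19.673, x_land=38.339, impact vy=-19.636
  bounce: vy ← 0.7·19.636 = 13.745
Arc 2: start y=0.000, vy=13.745 → t=2.805, apex=9.640, x_land=72.843, impact vy=-13.745
  bounce: vy ← 0.7·13.745 = 9.622
Arc 3: start y=0.000, vy=9.622 → t=1.964, apex=4.723, x_land=96.996, impact vy=-9.622
  bounce: vy ← 0.7·9.622 = 6.735
Arc 4: start y=0.000, vy=6.735 → t=1.375, apex=2.314, x_land=113.903, impact vy=-6.735
  bounce: vy ← 0.7·6.735 = 4.715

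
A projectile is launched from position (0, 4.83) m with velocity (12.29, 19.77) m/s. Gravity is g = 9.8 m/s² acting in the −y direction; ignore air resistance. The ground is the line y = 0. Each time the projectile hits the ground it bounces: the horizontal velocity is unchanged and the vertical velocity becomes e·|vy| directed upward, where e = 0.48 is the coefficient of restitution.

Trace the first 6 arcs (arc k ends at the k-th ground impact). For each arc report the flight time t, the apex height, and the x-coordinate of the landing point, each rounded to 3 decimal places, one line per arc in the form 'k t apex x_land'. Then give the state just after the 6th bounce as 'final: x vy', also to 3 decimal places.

1 4.266 24.771 52.426
2 2.158 5.707 78.954
3 1.036 1.315 91.687
4 0.497 0.303 97.799
5 0.239 0.070 100.733
6 0.115 0.016 102.141
final: 102.141 0.269

Arc 1: start y=4.830, vy=19.770 → t=4.266, apex=24.771, x_land=52.426, impact vy=-22.035
  bounce: vy ← 0.48·22.035 = 10.577
Arc 2: start y=0.000, vy=10.577 → t=2.158, apex=5.707, x_land=78.954, impact vy=-10.577
  bounce: vy ← 0.48·10.577 = 5.077
Arc 3: start y=0.000, vy=5.077 → t=1.036, apex=1.315, x_land=91.687, impact vy=-5.077
  bounce: vy ← 0.48·5.077 = 2.437
Arc 4: start y=0.000, vy=2.437 → t=0.497, apex=0.303, x_land=97.799, impact vy=-2.437
  bounce: vy ← 0.48·2.437 = 1.170
Arc 5: start y=0.000, vy=1.170 → t=0.239, apex=0.070, x_land=100.733, impact vy=-1.170
  bounce: vy ← 0.48·1.170 = 0.561
Arc 6: start y=0.000, vy=0.561 → t=0.115, apex=0.016, x_land=102.141, impact vy=-0.561
  bounce: vy ← 0.48·0.561 = 0.269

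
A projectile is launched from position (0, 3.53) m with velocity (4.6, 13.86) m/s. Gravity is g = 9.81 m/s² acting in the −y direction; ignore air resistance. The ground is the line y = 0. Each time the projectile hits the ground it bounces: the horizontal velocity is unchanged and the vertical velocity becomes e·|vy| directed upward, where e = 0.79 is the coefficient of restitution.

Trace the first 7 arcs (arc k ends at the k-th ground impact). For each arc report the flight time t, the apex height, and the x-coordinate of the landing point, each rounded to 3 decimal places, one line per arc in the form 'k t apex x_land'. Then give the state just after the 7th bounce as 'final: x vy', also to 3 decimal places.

Arc 1: start y=3.530, vy=13.860 → t=3.061, apex=13.321, x_land=14.080, impact vy=-16.167
  bounce: vy ← 0.79·16.167 = 12.772
Arc 2: start y=0.000, vy=12.772 → t=2.604, apex=8.314, x_land=26.057, impact vy=-12.772
  bounce: vy ← 0.79·12.772 = 10.090
Arc 3: start y=0.000, vy=10.090 → t=2.057, apex=5.189, x_land=35.519, impact vy=-10.090
  bounce: vy ← 0.79·10.090 = 7.971
Arc 4: start y=0.000, vy=7.971 → t=1.625, apex=3.238, x_land=42.994, impact vy=-7.971
  bounce: vy ← 0.79·7.971 = 6.297
Arc 5: start y=0.000, vy=6.297 → t=1.284, apex=2.021, x_land=48.900, impact vy=-6.297
  bounce: vy ← 0.79·6.297 = 4.975
Arc 6: start y=0.000, vy=4.975 → t=1.014, apex=1.261, x_land=53.565, impact vy=-4.975
  bounce: vy ← 0.79·4.975 = 3.930
Arc 7: start y=0.000, vy=3.930 → t=0.801, apex=0.787, x_land=57.251, impact vy=-3.930
  bounce: vy ← 0.79·3.930 = 3.105

1 3.061 13.321 14.080
2 2.604 8.314 26.057
3 2.057 5.189 35.519
4 1.625 3.238 42.994
5 1.284 2.021 48.900
6 1.014 1.261 53.565
7 0.801 0.787 57.251
final: 57.251 3.105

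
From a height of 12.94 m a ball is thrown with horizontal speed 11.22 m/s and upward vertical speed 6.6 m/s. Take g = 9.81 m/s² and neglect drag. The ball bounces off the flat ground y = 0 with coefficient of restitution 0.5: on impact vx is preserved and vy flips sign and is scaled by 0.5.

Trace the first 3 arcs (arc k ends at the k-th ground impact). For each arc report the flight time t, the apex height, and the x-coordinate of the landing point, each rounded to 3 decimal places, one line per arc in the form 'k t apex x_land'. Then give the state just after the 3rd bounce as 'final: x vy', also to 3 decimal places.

Arc 1: start y=12.940, vy=6.600 → t=2.431, apex=15.160, x_land=27.274, impact vy=-17.247
  bounce: vy ← 0.5·17.247 = 8.623
Arc 2: start y=0.000, vy=8.623 → t=1.758, apex=3.790, x_land=46.999, impact vy=-8.623
  bounce: vy ← 0.5·8.623 = 4.312
Arc 3: start y=0.000, vy=4.312 → t=0.879, apex=0.948, x_land=56.862, impact vy=-4.312
  bounce: vy ← 0.5·4.312 = 2.156

1 2.431 15.160 27.274
2 1.758 3.790 46.999
3 0.879 0.948 56.862
final: 56.862 2.156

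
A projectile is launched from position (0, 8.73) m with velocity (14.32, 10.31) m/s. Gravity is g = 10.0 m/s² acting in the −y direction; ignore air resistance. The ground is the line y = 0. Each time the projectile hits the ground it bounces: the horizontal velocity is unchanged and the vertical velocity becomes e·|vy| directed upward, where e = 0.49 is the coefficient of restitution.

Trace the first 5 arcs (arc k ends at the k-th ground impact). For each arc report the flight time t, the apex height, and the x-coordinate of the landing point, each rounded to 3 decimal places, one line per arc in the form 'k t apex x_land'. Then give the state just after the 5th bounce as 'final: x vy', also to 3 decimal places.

Arc 1: start y=8.730, vy=10.310 → t=2.707, apex=14.045, x_land=38.764, impact vy=-16.760
  bounce: vy ← 0.49·16.760 = 8.212
Arc 2: start y=0.000, vy=8.212 → t=1.642, apex=3.372, x_land=62.284, impact vy=-8.212
  bounce: vy ← 0.49·8.212 = 4.024
Arc 3: start y=0.000, vy=4.024 → t=0.805, apex=0.810, x_land=73.809, impact vy=-4.024
  bounce: vy ← 0.49·4.024 = 1.972
Arc 4: start y=0.000, vy=1.972 → t=0.394, apex=0.194, x_land=79.457, impact vy=-1.972
  bounce: vy ← 0.49·1.972 = 0.966
Arc 5: start y=0.000, vy=0.966 → t=0.193, apex=0.047, x_land=82.224, impact vy=-0.966
  bounce: vy ← 0.49·0.966 = 0.473

1 2.707 14.045 38.764
2 1.642 3.372 62.284
3 0.805 0.810 73.809
4 0.394 0.194 79.457
5 0.193 0.047 82.224
final: 82.224 0.473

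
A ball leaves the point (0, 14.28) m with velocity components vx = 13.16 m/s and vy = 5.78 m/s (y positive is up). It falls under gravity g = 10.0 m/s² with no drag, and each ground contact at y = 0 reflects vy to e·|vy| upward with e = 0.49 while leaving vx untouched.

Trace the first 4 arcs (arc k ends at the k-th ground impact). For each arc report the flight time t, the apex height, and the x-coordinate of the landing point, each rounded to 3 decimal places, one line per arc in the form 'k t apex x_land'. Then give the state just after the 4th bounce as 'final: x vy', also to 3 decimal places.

1 2.364 15.950 31.111
2 1.750 3.830 54.146
3 0.858 0.920 65.433
4 0.420 0.221 70.964
final: 70.964 1.030

Arc 1: start y=14.280, vy=5.780 → t=2.364, apex=15.950, x_land=31.111, impact vy=-17.861
  bounce: vy ← 0.49·17.861 = 8.752
Arc 2: start y=0.000, vy=8.752 → t=1.750, apex=3.830, x_land=54.146, impact vy=-8.752
  bounce: vy ← 0.49·8.752 = 4.288
Arc 3: start y=0.000, vy=4.288 → t=0.858, apex=0.920, x_land=65.433, impact vy=-4.288
  bounce: vy ← 0.49·4.288 = 2.101
Arc 4: start y=0.000, vy=2.101 → t=0.420, apex=0.221, x_land=70.964, impact vy=-2.101
  bounce: vy ← 0.49·2.101 = 1.030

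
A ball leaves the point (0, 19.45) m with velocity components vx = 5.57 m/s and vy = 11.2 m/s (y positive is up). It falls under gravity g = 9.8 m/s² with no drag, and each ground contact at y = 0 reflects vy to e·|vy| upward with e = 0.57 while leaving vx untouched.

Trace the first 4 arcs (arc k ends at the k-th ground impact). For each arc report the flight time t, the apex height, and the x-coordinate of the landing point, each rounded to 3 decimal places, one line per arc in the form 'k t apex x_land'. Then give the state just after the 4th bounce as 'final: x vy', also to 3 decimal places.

1 3.440 25.850 19.159
2 2.618 8.399 33.744
3 1.492 2.729 42.057
4 0.851 0.887 46.795
final: 46.795 2.376

Arc 1: start y=19.450, vy=11.200 → t=3.440, apex=25.850, x_land=19.159, impact vy=-22.509
  bounce: vy ← 0.57·22.509 = 12.830
Arc 2: start y=0.000, vy=12.830 → t=2.618, apex=8.399, x_land=33.744, impact vy=-12.830
  bounce: vy ← 0.57·12.830 = 7.313
Arc 3: start y=0.000, vy=7.313 → t=1.492, apex=2.729, x_land=42.057, impact vy=-7.313
  bounce: vy ← 0.57·7.313 = 4.169
Arc 4: start y=0.000, vy=4.169 → t=0.851, apex=0.887, x_land=46.795, impact vy=-4.169
  bounce: vy ← 0.57·4.169 = 2.376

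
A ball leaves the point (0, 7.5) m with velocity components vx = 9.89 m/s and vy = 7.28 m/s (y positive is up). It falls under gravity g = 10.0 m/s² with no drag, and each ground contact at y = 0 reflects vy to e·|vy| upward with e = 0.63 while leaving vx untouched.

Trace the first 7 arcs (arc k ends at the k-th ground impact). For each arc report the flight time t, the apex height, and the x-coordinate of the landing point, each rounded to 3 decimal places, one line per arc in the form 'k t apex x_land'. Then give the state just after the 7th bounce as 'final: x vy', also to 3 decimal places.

Arc 1: start y=7.500, vy=7.280 → t=2.153, apex=10.150, x_land=21.291, impact vy=-14.248
  bounce: vy ← 0.63·14.248 = 8.976
Arc 2: start y=0.000, vy=8.976 → t=1.795, apex=4.029, x_land=39.046, impact vy=-8.976
  bounce: vy ← 0.63·8.976 = 5.655
Arc 3: start y=0.000, vy=5.655 → t=1.131, apex=1.599, x_land=50.231, impact vy=-5.655
  bounce: vy ← 0.63·5.655 = 3.563
Arc 4: start y=0.000, vy=3.563 → t=0.713, apex=0.635, x_land=57.278, impact vy=-3.563
  bounce: vy ← 0.63·3.563 = 2.244
Arc 5: start y=0.000, vy=2.244 → t=0.449, apex=0.252, x_land=61.717, impact vy=-2.244
  bounce: vy ← 0.63·2.244 = 1.414
Arc 6: start y=0.000, vy=1.414 → t=0.283, apex=0.100, x_land=64.514, impact vy=-1.414
  bounce: vy ← 0.63·1.414 = 0.891
Arc 7: start y=0.000, vy=0.891 → t=0.178, apex=0.040, x_land=66.276, impact vy=-0.891
  bounce: vy ← 0.63·0.891 = 0.561

1 2.153 10.150 21.291
2 1.795 4.029 39.046
3 1.131 1.599 50.231
4 0.713 0.635 57.278
5 0.449 0.252 61.717
6 0.283 0.100 64.514
7 0.178 0.040 66.276
final: 66.276 0.561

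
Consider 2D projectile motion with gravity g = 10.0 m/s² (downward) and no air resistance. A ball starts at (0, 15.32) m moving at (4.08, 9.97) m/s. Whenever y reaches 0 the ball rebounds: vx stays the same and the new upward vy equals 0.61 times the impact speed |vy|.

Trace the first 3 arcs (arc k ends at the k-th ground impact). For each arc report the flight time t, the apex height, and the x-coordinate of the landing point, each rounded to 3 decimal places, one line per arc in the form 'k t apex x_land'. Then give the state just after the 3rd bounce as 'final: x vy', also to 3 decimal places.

Arc 1: start y=15.320, vy=9.970 → t=3.011, apex=20.290, x_land=12.287, impact vy=-20.145
  bounce: vy ← 0.61·20.145 = 12.288
Arc 2: start y=0.000, vy=12.288 → t=2.458, apex=7.550, x_land=22.314, impact vy=-12.288
  bounce: vy ← 0.61·12.288 = 7.496
Arc 3: start y=0.000, vy=7.496 → t=1.499, apex=2.809, x_land=28.430, impact vy=-7.496
  bounce: vy ← 0.61·7.496 = 4.572

1 3.011 20.290 12.287
2 2.458 7.550 22.314
3 1.499 2.809 28.430
final: 28.430 4.572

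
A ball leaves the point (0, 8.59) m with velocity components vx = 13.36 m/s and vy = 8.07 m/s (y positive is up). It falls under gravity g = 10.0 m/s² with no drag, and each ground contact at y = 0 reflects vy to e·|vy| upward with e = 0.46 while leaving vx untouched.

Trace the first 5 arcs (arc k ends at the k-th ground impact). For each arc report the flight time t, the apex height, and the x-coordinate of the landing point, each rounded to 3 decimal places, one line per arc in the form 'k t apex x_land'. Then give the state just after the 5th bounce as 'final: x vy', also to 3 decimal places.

Arc 1: start y=8.590, vy=8.070 → t=2.346, apex=11.846, x_land=31.346, impact vy=-15.392
  bounce: vy ← 0.46·15.392 = 7.080
Arc 2: start y=0.000, vy=7.080 → t=1.416, apex=2.507, x_land=50.265, impact vy=-7.080
  bounce: vy ← 0.46·7.080 = 3.257
Arc 3: start y=0.000, vy=3.257 → t=0.651, apex=0.530, x_land=58.968, impact vy=-3.257
  bounce: vy ← 0.46·3.257 = 1.498
Arc 4: start y=0.000, vy=1.498 → t=0.300, apex=0.112, x_land=62.971, impact vy=-1.498
  bounce: vy ← 0.46·1.498 = 0.689
Arc 5: start y=0.000, vy=0.689 → t=0.138, apex=0.024, x_land=64.812, impact vy=-0.689
  bounce: vy ← 0.46·0.689 = 0.317

1 2.346 11.846 31.346
2 1.416 2.507 50.265
3 0.651 0.530 58.968
4 0.300 0.112 62.971
5 0.138 0.024 64.812
final: 64.812 0.317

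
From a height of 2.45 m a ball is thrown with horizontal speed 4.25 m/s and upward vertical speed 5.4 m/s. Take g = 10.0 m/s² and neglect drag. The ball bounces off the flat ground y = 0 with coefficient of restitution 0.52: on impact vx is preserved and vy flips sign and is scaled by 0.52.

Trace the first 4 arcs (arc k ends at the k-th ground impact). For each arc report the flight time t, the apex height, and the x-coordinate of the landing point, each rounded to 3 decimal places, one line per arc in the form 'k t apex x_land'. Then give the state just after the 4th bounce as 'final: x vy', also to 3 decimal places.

Arc 1: start y=2.450, vy=5.400 → t=1.424, apex=3.908, x_land=6.052, impact vy=-8.841
  bounce: vy ← 0.52·8.841 = 4.597
Arc 2: start y=0.000, vy=4.597 → t=0.919, apex=1.057, x_land=9.960, impact vy=-4.597
  bounce: vy ← 0.52·4.597 = 2.391
Arc 3: start y=0.000, vy=2.391 → t=0.478, apex=0.286, x_land=11.992, impact vy=-2.391
  bounce: vy ← 0.52·2.391 = 1.243
Arc 4: start y=0.000, vy=1.243 → t=0.249, apex=0.077, x_land=13.049, impact vy=-1.243
  bounce: vy ← 0.52·1.243 = 0.646

1 1.424 3.908 6.052
2 0.919 1.057 9.960
3 0.478 0.286 11.992
4 0.249 0.077 13.049
final: 13.049 0.646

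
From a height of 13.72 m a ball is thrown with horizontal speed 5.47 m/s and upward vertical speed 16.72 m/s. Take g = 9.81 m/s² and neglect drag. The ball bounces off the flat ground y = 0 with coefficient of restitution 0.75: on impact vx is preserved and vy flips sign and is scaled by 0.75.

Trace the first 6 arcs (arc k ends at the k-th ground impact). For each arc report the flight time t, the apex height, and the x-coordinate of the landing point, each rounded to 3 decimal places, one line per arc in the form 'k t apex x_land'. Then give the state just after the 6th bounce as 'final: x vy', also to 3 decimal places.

1 4.092 27.969 22.385
2 3.582 15.732 41.978
3 2.686 8.849 56.672
4 2.015 4.978 67.693
5 1.511 2.800 75.959
6 1.133 1.575 82.158
final: 82.158 4.169

Arc 1: start y=13.720, vy=16.720 → t=4.092, apex=27.969, x_land=22.385, impact vy=-23.425
  bounce: vy ← 0.75·23.425 = 17.569
Arc 2: start y=0.000, vy=17.569 → t=3.582, apex=15.732, x_land=41.978, impact vy=-17.569
  bounce: vy ← 0.75·17.569 = 13.177
Arc 3: start y=0.000, vy=13.177 → t=2.686, apex=8.849, x_land=56.672, impact vy=-13.177
  bounce: vy ← 0.75·13.177 = 9.883
Arc 4: start y=0.000, vy=9.883 → t=2.015, apex=4.978, x_land=67.693, impact vy=-9.883
  bounce: vy ← 0.75·9.883 = 7.412
Arc 5: start y=0.000, vy=7.412 → t=1.511, apex=2.800, x_land=75.959, impact vy=-7.412
  bounce: vy ← 0.75·7.412 = 5.559
Arc 6: start y=0.000, vy=5.559 → t=1.133, apex=1.575, x_land=82.158, impact vy=-5.559
  bounce: vy ← 0.75·5.559 = 4.169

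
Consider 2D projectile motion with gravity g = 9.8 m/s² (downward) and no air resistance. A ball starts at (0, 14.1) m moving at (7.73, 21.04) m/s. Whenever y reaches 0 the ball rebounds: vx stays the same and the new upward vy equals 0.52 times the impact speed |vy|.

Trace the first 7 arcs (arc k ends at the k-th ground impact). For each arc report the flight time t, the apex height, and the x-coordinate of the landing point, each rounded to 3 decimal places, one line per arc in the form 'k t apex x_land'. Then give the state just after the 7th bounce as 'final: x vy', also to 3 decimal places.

1 4.883 36.686 37.747
2 2.846 9.920 59.744
3 1.480 2.682 71.182
4 0.769 0.725 77.130
5 0.400 0.196 80.223
6 0.208 0.053 81.832
7 0.108 0.014 82.668
final: 82.668 0.276

Arc 1: start y=14.100, vy=21.040 → t=4.883, apex=36.686, x_land=37.747, impact vy=-26.815
  bounce: vy ← 0.52·26.815 = 13.944
Arc 2: start y=0.000, vy=13.944 → t=2.846, apex=9.920, x_land=59.744, impact vy=-13.944
  bounce: vy ← 0.52·13.944 = 7.251
Arc 3: start y=0.000, vy=7.251 → t=1.480, apex=2.682, x_land=71.182, impact vy=-7.251
  bounce: vy ← 0.52·7.251 = 3.770
Arc 4: start y=0.000, vy=3.770 → t=0.769, apex=0.725, x_land=77.130, impact vy=-3.770
  bounce: vy ← 0.52·3.770 = 1.961
Arc 5: start y=0.000, vy=1.961 → t=0.400, apex=0.196, x_land=80.223, impact vy=-1.961
  bounce: vy ← 0.52·1.961 = 1.020
Arc 6: start y=0.000, vy=1.020 → t=0.208, apex=0.053, x_land=81.832, impact vy=-1.020
  bounce: vy ← 0.52·1.020 = 0.530
Arc 7: start y=0.000, vy=0.530 → t=0.108, apex=0.014, x_land=82.668, impact vy=-0.530
  bounce: vy ← 0.52·0.530 = 0.276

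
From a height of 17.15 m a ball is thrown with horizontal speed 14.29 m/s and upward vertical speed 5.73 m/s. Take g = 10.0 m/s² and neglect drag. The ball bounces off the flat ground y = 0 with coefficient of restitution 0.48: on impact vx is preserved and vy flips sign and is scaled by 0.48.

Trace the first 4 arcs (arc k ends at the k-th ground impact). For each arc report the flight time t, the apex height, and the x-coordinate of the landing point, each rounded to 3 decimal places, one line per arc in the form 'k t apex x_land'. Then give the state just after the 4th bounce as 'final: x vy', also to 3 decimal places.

1 2.512 18.792 35.891
2 1.861 4.330 62.486
3 0.893 0.998 75.252
4 0.429 0.230 81.380
final: 81.380 1.029

Arc 1: start y=17.150, vy=5.730 → t=2.512, apex=18.792, x_land=35.891, impact vy=-19.386
  bounce: vy ← 0.48·19.386 = 9.305
Arc 2: start y=0.000, vy=9.305 → t=1.861, apex=4.330, x_land=62.486, impact vy=-9.305
  bounce: vy ← 0.48·9.305 = 4.467
Arc 3: start y=0.000, vy=4.467 → t=0.893, apex=0.998, x_land=75.252, impact vy=-4.467
  bounce: vy ← 0.48·4.467 = 2.144
Arc 4: start y=0.000, vy=2.144 → t=0.429, apex=0.230, x_land=81.380, impact vy=-2.144
  bounce: vy ← 0.48·2.144 = 1.029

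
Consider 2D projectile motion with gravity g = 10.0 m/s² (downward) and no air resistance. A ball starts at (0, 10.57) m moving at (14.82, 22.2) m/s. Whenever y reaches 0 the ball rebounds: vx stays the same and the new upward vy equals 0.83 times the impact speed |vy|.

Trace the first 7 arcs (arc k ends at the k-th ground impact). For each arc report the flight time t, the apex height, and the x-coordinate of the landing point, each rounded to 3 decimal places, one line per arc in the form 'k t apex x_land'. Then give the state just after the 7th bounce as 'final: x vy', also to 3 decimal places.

1 4.874 35.212 72.229
2 4.405 24.258 137.514
3 3.656 16.711 191.701
4 3.035 11.512 236.677
5 2.519 7.931 274.006
6 2.091 5.464 304.989
7 1.735 3.764 330.706
final: 330.706 7.201

Arc 1: start y=10.570, vy=22.200 → t=4.874, apex=35.212, x_land=72.229, impact vy=-26.538
  bounce: vy ← 0.83·26.538 = 22.026
Arc 2: start y=0.000, vy=22.026 → t=4.405, apex=24.258, x_land=137.514, impact vy=-22.026
  bounce: vy ← 0.83·22.026 = 18.282
Arc 3: start y=0.000, vy=18.282 → t=3.656, apex=16.711, x_land=191.701, impact vy=-18.282
  bounce: vy ← 0.83·18.282 = 15.174
Arc 4: start y=0.000, vy=15.174 → t=3.035, apex=11.512, x_land=236.677, impact vy=-15.174
  bounce: vy ← 0.83·15.174 = 12.594
Arc 5: start y=0.000, vy=12.594 → t=2.519, apex=7.931, x_land=274.006, impact vy=-12.594
  bounce: vy ← 0.83·12.594 = 10.453
Arc 6: start y=0.000, vy=10.453 → t=2.091, apex=5.464, x_land=304.989, impact vy=-10.453
  bounce: vy ← 0.83·10.453 = 8.676
Arc 7: start y=0.000, vy=8.676 → t=1.735, apex=3.764, x_land=330.706, impact vy=-8.676
  bounce: vy ← 0.83·8.676 = 7.201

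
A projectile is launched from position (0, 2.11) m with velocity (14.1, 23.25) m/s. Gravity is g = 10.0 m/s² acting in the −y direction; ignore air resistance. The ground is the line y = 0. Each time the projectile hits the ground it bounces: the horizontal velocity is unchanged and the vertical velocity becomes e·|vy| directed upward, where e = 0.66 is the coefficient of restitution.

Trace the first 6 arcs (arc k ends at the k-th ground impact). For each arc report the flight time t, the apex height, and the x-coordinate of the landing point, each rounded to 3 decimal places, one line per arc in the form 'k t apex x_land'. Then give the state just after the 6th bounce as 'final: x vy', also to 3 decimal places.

Arc 1: start y=2.110, vy=23.250 → t=4.739, apex=29.138, x_land=66.821, impact vy=-24.140
  bounce: vy ← 0.66·24.140 = 15.933
Arc 2: start y=0.000, vy=15.933 → t=3.187, apex=12.693, x_land=111.751, impact vy=-15.933
  bounce: vy ← 0.66·15.933 = 10.516
Arc 3: start y=0.000, vy=10.516 → t=2.103, apex=5.529, x_land=141.405, impact vy=-10.516
  bounce: vy ← 0.66·10.516 = 6.940
Arc 4: start y=0.000, vy=6.940 → t=1.388, apex=2.408, x_land=160.976, impact vy=-6.940
  bounce: vy ← 0.66·6.940 = 4.581
Arc 5: start y=0.000, vy=4.581 → t=0.916, apex=1.049, x_land=173.894, impact vy=-4.581
  bounce: vy ← 0.66·4.581 = 3.023
Arc 6: start y=0.000, vy=3.023 → t=0.605, apex=0.457, x_land=182.419, impact vy=-3.023
  bounce: vy ← 0.66·3.023 = 1.995

1 4.739 29.138 66.821
2 3.187 12.693 111.751
3 2.103 5.529 141.405
4 1.388 2.408 160.976
5 0.916 1.049 173.894
6 0.605 0.457 182.419
final: 182.419 1.995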